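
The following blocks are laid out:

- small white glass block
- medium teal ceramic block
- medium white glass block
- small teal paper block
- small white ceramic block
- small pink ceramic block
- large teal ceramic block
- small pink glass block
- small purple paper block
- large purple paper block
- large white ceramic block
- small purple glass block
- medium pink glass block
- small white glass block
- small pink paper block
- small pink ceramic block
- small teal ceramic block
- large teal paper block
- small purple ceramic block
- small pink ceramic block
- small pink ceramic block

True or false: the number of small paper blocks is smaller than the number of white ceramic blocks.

|small paper blocks| = 3.
|white ceramic blocks| = 2.
The claim requires 3 < 2, which does not hold.

False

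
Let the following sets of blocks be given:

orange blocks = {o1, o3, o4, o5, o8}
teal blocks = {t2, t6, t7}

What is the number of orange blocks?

5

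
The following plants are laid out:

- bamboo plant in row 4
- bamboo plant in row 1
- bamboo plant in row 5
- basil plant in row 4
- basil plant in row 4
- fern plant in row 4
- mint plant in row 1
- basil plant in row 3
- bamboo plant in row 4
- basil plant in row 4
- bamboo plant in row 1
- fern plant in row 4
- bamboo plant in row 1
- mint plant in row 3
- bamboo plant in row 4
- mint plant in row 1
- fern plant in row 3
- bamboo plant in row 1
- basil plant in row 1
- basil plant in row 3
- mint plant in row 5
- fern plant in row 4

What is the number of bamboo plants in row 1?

4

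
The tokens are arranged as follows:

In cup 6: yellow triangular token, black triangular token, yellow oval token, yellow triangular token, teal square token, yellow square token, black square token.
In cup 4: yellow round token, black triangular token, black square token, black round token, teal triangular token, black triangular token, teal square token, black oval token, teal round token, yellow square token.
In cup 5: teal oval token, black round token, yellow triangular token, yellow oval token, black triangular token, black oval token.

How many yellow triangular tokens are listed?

3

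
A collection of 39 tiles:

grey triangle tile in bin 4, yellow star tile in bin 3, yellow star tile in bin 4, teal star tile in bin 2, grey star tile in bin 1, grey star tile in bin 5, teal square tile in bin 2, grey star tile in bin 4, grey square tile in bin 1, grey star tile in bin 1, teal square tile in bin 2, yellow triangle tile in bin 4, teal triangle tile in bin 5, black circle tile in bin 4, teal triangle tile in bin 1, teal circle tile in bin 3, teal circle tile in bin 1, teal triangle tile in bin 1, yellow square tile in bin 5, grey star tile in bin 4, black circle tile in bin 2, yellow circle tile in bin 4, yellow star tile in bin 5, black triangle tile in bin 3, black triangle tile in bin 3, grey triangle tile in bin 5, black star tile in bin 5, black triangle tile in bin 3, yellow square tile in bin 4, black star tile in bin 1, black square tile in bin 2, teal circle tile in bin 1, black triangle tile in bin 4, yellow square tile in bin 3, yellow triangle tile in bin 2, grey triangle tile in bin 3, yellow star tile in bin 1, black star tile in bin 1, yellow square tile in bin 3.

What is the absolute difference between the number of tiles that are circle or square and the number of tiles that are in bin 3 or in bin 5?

tiles that are circle or square: 14. tiles in bin 3 or in bin 5: 14.
|14 − 14| = 14 − 14 = 0.

0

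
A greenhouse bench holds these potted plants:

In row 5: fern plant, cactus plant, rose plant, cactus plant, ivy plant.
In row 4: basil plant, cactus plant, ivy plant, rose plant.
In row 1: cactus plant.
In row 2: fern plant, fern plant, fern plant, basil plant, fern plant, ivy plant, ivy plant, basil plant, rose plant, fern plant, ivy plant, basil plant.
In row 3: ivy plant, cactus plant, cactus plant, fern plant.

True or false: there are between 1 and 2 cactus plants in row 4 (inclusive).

cactus plants in row 4: 1.
The claim requires 1 ≤ 1 ≤ 2, which holds.

True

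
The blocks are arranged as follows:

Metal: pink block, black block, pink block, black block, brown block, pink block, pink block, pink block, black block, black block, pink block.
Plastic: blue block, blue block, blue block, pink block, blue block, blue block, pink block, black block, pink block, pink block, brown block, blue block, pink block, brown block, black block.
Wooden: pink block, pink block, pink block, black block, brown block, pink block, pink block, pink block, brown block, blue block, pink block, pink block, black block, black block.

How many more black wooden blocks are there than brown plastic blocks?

black wooden blocks: 3.
brown plastic blocks: 2.
3 − 2 = 1.

1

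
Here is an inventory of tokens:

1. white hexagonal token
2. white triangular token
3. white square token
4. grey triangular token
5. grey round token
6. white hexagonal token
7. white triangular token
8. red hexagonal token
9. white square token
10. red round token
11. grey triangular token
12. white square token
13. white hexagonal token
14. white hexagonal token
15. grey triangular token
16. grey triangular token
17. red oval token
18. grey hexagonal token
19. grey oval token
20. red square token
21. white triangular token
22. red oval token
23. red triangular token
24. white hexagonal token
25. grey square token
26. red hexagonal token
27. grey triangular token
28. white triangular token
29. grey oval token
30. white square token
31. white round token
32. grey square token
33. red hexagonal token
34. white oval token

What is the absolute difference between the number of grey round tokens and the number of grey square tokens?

grey round tokens: 1. grey square tokens: 2.
|1 − 2| = 2 − 1 = 1.

1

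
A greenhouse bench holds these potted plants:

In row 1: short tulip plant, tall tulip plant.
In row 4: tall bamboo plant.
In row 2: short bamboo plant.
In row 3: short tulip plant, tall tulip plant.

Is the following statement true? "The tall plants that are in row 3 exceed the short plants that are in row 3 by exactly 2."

False

There is 1 tall plant in row 3.
There is 1 short plant in row 3.
The claim requires 1 − 1 (= 0) to equal 2, which does not hold.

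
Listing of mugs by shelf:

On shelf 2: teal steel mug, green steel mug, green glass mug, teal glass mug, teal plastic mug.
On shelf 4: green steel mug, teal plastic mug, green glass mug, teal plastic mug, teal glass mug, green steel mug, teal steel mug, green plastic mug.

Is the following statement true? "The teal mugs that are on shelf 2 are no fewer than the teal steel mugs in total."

teal mugs on shelf 2: 3.
teal steel mugs: 2.
The claim requires 3 ≥ 2, which holds.

True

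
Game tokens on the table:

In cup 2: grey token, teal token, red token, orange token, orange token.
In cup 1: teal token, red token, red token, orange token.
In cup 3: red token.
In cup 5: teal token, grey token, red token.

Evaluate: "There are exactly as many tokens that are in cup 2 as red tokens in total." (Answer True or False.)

There are 5 tokens in cup 2.
There are 5 red tokens.
The claim requires 5 = 5, which holds.

True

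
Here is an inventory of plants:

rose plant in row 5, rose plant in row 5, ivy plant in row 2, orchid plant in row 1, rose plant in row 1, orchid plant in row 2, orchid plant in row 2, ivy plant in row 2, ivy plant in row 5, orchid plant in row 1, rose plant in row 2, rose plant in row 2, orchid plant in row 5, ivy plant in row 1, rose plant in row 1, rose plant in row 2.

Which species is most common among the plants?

rose

Counts by species: rose 7, orchid 5, ivy 4.
The maximum is 7, held uniquely by rose.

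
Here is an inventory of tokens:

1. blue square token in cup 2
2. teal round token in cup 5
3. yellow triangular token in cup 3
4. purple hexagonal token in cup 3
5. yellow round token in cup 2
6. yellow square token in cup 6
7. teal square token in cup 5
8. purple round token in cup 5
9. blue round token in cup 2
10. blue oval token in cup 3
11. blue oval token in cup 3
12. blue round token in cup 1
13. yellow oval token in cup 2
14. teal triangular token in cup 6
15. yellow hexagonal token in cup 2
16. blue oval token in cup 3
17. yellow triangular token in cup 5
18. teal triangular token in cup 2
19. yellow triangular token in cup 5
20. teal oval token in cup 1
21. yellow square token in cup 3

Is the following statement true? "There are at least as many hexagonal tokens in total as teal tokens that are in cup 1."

There are 2 hexagonal tokens.
There is 1 teal token in cup 1.
The claim requires 2 ≥ 1, which holds.

True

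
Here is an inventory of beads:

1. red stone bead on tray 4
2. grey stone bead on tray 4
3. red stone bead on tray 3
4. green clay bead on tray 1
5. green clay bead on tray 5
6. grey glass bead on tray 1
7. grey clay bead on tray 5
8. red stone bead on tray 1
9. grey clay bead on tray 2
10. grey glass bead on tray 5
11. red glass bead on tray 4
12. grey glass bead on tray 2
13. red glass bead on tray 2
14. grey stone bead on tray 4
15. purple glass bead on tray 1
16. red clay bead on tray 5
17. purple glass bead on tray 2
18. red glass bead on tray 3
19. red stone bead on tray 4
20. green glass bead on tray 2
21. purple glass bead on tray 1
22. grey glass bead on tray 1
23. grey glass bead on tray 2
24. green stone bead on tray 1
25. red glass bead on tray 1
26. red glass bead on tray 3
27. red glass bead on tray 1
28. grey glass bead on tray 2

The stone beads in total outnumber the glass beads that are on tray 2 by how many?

stone beads: 7.
glass beads on tray 2: 6.
7 − 6 = 1.

1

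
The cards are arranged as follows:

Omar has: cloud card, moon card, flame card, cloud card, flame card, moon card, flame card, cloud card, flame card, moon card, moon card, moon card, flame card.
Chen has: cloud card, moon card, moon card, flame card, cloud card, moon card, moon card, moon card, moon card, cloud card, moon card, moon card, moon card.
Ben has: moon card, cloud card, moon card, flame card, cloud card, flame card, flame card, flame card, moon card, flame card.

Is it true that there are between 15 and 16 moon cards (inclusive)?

False

There are 17 moon cards.
The claim requires 15 ≤ 17 ≤ 16, which does not hold.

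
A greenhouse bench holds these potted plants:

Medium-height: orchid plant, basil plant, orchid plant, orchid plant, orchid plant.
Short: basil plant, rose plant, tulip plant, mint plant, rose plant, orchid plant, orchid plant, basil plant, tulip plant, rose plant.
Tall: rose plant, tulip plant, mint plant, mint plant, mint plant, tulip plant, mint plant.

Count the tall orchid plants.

0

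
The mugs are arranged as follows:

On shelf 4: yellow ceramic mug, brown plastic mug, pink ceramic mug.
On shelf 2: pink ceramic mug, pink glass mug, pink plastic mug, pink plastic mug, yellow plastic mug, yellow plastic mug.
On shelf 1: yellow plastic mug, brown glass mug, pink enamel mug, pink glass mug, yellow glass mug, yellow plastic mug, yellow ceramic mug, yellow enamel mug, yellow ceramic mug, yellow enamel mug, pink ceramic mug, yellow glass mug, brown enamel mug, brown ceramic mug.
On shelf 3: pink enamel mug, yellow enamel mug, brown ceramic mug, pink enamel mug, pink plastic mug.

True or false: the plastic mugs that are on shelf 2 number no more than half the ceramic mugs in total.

There are 4 plastic mugs on shelf 2.
There are 8 ceramic mugs.
The claim requires 2 × 4 = 8 ≤ 8, which holds.

True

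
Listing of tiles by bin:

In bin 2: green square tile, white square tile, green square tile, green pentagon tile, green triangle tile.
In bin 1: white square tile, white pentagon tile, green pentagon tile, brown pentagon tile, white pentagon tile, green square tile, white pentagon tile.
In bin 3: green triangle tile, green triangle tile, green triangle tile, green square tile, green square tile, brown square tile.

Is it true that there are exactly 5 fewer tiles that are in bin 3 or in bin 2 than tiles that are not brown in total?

There are 11 tiles in bin 3 or in bin 2.
There are 16 tiles that are not brown.
The claim requires 16 − 11 (= 5) to equal 5, which holds.

True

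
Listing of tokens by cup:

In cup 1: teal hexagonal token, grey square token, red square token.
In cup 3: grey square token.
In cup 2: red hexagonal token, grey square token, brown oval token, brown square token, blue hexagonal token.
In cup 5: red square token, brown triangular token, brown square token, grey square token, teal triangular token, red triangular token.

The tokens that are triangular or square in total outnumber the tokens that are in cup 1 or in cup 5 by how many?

tokens that are triangular or square: 11.
tokens in cup 1 or in cup 5: 9.
11 − 9 = 2.

2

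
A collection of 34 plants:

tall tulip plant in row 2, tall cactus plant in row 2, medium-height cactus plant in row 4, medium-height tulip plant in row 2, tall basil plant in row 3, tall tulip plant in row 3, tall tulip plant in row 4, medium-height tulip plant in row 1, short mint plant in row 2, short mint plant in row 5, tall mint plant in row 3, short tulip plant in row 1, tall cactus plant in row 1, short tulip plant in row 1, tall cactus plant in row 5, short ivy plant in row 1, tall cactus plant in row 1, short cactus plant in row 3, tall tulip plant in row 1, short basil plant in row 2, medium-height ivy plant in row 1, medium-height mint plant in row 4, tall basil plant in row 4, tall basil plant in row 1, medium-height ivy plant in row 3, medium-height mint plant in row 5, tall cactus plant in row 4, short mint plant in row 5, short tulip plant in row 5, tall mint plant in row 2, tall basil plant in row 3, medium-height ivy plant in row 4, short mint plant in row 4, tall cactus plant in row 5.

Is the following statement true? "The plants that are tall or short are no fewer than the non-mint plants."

True

|plants that are tall or short| = 26.
|non-mint plants| = 26.
The claim requires 26 ≥ 26, which holds.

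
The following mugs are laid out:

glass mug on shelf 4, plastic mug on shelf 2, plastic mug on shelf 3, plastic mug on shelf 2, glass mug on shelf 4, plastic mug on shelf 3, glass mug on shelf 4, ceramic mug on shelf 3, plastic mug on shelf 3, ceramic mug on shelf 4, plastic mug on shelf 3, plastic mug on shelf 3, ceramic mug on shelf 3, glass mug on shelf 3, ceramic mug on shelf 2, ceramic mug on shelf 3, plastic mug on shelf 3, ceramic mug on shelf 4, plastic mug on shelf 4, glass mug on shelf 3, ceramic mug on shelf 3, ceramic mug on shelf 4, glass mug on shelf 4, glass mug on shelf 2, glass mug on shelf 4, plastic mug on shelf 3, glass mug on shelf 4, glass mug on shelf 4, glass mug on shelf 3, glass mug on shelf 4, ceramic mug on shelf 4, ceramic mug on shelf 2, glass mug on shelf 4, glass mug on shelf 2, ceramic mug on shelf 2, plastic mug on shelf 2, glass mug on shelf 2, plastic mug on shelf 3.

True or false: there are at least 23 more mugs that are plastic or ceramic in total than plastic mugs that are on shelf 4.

False

There are 23 mugs that are plastic or ceramic.
There is 1 plastic mug on shelf 4.
The claim requires 23 − 1 = 22 ≥ 23, which does not hold.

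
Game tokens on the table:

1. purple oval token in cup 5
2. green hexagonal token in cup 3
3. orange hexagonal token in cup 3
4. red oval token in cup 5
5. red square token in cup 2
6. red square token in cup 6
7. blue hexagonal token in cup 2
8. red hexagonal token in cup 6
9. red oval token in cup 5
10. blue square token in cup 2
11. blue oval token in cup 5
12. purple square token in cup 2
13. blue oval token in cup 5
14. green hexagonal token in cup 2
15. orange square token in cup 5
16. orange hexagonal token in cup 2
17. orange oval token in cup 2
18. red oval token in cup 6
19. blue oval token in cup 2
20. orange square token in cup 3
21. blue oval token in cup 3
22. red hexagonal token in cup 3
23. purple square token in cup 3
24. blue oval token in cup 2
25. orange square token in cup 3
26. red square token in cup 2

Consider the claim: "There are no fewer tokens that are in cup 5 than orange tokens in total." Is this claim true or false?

True

|tokens in cup 5| = 6.
|orange tokens| = 6.
The claim requires 6 ≥ 6, which holds.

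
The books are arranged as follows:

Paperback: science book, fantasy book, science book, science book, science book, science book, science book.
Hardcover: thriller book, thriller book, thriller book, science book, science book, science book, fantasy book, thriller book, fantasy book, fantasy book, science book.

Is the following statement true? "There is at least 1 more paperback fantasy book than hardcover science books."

False

There is 1 paperback fantasy book.
There are 4 hardcover science books.
The claim requires 1 − 4 = -3 ≥ 1, which does not hold.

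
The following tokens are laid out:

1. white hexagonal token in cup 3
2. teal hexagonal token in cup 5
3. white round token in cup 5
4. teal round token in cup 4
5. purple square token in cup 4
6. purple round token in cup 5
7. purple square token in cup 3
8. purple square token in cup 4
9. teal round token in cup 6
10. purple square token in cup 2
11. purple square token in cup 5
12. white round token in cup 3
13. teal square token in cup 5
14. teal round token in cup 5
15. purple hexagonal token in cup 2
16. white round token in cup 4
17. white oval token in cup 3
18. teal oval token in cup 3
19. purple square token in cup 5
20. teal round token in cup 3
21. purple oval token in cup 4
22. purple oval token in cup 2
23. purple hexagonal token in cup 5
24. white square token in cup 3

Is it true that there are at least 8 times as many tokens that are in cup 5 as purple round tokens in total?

True

There are 8 tokens in cup 5.
There is 1 purple round token.
The claim requires 8 ≥ 8 × 1 = 8, which holds.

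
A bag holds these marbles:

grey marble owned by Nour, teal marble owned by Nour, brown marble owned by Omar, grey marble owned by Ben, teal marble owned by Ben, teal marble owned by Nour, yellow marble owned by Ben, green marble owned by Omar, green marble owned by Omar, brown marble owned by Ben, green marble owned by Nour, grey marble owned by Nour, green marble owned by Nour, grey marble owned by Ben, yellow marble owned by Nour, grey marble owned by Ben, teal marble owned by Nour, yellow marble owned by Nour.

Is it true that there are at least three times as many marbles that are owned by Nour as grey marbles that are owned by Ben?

True

marbles owned by Nour: 9.
grey marbles owned by Ben: 3.
The claim requires 9 ≥ 3 × 3 = 9, which holds.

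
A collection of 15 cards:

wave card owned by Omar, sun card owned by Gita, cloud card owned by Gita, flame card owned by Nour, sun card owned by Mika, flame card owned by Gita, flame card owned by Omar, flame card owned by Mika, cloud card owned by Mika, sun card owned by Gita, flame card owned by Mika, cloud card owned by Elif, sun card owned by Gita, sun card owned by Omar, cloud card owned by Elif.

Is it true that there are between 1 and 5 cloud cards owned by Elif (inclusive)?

cloud cards owned by Elif: 2.
The claim requires 1 ≤ 2 ≤ 5, which holds.

True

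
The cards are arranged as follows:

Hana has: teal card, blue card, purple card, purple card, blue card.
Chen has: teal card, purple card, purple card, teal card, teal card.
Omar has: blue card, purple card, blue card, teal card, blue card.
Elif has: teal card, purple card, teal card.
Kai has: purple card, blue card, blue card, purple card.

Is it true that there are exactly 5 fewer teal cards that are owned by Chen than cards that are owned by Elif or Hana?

True

teal cards owned by Chen: 3.
cards owned by Elif or Hana: 8.
The claim requires 8 − 3 (= 5) to equal 5, which holds.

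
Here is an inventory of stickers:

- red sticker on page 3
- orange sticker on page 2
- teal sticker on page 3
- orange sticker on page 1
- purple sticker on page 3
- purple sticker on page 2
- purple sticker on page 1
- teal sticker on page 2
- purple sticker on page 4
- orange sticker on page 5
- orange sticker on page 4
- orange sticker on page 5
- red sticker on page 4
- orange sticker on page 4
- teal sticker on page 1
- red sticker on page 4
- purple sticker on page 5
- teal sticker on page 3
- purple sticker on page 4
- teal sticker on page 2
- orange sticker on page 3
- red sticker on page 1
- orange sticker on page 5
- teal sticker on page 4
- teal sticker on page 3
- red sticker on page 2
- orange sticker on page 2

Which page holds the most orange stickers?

page 5

Counts by page (restricted to orange stickers): page 5→3, page 4→2, page 2→2, page 3→1, page 1→1.
The maximum is 3, held uniquely by page 5.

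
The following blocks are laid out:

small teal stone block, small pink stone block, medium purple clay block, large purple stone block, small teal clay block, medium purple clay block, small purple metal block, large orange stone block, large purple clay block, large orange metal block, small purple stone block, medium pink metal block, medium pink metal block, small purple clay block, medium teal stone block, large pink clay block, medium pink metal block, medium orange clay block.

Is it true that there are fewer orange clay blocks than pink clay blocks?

False

orange clay blocks: 1.
pink clay blocks: 1.
The claim requires 1 < 1, which does not hold.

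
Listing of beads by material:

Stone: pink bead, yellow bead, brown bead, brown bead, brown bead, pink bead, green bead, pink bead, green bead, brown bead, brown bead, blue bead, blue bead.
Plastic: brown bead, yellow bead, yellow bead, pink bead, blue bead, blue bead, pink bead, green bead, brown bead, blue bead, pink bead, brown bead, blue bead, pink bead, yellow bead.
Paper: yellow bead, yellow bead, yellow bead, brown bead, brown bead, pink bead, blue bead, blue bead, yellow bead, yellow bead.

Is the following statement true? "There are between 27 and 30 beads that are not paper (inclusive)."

|beads that are not paper| = 28.
The claim requires 27 ≤ 28 ≤ 30, which holds.

True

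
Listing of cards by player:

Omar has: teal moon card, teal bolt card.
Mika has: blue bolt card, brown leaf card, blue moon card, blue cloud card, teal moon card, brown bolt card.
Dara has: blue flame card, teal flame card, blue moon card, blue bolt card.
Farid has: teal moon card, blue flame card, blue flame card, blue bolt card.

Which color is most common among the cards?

Counts by color: blue 9, teal 5, brown 2.
The maximum is 9, held uniquely by blue.

blue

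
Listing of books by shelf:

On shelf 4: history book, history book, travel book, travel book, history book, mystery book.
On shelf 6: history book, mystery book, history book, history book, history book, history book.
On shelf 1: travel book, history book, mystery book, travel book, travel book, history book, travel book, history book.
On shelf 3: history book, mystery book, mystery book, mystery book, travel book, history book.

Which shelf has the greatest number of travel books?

shelf 1

Counts by shelf (restricted to travel books): shelf 1→4, shelf 4→2, shelf 3→1, shelf 6→0.
The maximum is 4, held uniquely by shelf 1.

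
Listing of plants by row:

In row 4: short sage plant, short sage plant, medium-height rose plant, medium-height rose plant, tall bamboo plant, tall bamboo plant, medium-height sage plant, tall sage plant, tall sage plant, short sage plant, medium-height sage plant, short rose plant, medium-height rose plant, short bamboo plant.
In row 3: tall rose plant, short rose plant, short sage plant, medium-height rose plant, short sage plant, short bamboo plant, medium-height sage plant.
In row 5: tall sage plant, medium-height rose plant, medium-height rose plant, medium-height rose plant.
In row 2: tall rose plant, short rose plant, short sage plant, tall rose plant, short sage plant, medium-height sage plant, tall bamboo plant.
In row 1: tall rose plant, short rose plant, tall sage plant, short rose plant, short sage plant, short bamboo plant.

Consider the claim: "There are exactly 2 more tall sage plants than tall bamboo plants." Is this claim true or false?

False

tall sage plants: 4.
tall bamboo plants: 3.
The claim requires 4 − 3 (= 1) to equal 2, which does not hold.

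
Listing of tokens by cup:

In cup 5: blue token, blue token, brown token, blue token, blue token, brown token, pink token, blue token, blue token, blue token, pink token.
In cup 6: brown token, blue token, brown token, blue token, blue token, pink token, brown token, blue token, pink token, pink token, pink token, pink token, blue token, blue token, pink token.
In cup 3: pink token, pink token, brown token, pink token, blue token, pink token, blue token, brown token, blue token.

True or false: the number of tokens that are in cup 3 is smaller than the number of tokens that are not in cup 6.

True

There are 9 tokens in cup 3.
There are 20 tokens that are not in cup 6.
The claim requires 9 < 20, which holds.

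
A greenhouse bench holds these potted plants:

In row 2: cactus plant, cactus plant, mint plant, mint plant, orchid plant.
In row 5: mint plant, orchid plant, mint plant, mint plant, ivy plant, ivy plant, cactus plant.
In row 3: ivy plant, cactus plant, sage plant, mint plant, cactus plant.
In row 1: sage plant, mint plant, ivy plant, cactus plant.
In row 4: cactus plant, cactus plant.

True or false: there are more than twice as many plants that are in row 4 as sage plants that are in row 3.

There are 2 plants in row 4.
There is 1 sage plant in row 3.
The claim requires 2 > 2 × 1 = 2, which does not hold.

False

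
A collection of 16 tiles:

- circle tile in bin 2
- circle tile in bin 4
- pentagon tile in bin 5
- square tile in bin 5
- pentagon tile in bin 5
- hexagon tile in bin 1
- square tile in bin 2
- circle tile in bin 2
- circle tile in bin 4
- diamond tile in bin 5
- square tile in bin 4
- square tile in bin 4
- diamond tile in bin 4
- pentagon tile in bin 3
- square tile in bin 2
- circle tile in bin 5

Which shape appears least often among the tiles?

Counts by shape: circle 5, square 5, pentagon 3, diamond 2, hexagon 1.
The minimum is 1, held uniquely by hexagon.

hexagon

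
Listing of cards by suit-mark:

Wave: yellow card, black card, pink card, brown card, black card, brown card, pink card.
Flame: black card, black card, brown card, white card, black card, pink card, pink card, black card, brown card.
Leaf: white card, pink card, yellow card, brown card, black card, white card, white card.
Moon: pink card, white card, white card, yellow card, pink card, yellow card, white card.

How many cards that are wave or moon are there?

moon: 7; wave: 7; together 7 + 7 = 14.

14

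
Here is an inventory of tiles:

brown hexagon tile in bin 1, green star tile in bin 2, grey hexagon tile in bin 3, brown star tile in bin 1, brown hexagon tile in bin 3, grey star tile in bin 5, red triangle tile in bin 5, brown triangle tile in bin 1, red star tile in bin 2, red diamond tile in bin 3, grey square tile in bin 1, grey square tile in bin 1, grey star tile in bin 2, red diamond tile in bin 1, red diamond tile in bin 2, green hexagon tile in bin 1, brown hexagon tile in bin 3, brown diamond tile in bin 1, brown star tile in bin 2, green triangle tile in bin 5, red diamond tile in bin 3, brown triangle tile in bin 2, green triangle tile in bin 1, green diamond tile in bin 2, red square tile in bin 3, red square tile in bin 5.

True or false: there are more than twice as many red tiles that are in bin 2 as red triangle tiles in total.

There are 2 red tiles in bin 2.
There is 1 red triangle tile.
The claim requires 2 > 2 × 1 = 2, which does not hold.

False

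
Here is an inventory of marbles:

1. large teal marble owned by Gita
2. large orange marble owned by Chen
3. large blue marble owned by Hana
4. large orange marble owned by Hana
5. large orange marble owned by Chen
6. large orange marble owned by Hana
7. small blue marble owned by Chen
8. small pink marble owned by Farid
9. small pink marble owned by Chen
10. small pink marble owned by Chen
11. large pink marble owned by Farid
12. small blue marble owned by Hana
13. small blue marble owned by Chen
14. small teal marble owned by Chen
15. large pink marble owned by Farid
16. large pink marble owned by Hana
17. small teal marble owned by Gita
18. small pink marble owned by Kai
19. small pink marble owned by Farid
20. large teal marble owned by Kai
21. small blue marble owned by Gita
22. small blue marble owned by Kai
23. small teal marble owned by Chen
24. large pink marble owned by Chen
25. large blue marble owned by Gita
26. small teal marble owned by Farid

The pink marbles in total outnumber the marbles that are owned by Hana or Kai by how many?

pink marbles: 9.
marbles owned by Hana or Kai: 8.
9 − 8 = 1.

1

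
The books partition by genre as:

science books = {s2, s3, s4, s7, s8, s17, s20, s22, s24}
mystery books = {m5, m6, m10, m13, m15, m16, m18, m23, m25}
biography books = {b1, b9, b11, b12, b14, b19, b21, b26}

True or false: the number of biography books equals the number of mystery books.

False

biography books: 8.
mystery books: 9.
The claim requires 8 = 9, which does not hold.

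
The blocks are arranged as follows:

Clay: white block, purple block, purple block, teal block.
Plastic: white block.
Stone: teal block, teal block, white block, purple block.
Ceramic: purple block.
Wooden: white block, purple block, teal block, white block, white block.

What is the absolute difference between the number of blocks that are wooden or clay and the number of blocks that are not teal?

2

blocks that are wooden or clay: 9. blocks that are not teal: 11.
|9 − 11| = 11 − 9 = 2.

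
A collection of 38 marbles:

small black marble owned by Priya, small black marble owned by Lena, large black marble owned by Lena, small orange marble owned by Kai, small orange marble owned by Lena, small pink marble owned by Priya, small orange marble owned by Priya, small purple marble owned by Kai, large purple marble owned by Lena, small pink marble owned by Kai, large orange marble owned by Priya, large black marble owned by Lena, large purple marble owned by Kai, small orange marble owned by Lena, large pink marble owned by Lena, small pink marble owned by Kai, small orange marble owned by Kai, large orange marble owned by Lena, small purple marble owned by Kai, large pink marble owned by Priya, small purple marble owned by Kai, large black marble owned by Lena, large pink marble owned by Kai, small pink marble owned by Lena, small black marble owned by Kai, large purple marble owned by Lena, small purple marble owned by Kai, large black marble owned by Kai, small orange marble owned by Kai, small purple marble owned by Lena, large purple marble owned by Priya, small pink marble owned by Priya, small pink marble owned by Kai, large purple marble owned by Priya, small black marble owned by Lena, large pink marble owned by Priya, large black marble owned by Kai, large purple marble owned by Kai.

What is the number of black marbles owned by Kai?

3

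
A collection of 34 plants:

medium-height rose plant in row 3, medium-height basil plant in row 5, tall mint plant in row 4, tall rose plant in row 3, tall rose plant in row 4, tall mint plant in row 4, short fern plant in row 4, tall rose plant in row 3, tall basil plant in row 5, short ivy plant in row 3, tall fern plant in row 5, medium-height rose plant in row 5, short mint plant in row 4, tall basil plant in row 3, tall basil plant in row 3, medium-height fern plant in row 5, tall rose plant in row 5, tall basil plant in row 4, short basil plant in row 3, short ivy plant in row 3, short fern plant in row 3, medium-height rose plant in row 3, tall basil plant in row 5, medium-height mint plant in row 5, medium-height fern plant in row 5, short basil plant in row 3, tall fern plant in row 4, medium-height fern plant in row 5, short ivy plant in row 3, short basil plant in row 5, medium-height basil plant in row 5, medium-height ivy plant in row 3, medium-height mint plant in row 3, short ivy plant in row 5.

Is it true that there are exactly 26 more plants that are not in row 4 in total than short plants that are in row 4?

plants that are not in row 4: 27.
short plants in row 4: 2.
The claim requires 27 − 2 (= 25) to equal 26, which does not hold.

False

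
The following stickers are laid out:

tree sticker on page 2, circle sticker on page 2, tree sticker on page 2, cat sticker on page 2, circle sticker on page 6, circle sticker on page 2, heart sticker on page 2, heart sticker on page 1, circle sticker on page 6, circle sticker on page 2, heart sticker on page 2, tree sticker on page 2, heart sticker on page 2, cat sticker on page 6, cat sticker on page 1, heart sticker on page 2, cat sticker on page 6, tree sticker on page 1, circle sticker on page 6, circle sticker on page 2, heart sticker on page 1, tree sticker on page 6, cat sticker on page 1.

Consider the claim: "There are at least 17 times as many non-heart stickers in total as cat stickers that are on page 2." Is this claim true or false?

True

There are 17 non-heart stickers.
There is 1 cat sticker on page 2.
The claim requires 17 ≥ 17 × 1 = 17, which holds.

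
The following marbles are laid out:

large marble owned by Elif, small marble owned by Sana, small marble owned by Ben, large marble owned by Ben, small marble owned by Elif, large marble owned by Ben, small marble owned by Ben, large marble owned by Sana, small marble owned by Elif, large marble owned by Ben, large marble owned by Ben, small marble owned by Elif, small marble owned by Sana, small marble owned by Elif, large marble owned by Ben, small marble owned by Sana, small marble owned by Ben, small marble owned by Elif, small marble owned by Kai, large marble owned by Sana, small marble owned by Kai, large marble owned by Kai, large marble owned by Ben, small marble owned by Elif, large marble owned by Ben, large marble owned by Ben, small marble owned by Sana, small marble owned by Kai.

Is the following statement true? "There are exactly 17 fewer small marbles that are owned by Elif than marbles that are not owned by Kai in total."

False

|small marbles owned by Elif| = 6.
|marbles that are not owned by Kai| = 24.
The claim requires 24 − 6 (= 18) to equal 17, which does not hold.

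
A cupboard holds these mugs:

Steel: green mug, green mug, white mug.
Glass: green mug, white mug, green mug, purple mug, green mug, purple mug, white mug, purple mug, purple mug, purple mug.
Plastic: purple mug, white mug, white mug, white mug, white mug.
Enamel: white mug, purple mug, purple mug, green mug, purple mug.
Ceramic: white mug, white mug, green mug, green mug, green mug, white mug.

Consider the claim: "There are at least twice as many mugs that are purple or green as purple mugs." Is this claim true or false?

True

mugs that are purple or green: 18.
purple mugs: 9.
The claim requires 18 ≥ 2 × 9 = 18, which holds.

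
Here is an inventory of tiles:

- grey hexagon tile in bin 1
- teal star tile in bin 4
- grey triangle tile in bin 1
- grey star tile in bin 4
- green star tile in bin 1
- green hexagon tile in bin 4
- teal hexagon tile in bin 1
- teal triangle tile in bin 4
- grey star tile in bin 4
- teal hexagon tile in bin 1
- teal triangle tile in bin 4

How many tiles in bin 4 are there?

6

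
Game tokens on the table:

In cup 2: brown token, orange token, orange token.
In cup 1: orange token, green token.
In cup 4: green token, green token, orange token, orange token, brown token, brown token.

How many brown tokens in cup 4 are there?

2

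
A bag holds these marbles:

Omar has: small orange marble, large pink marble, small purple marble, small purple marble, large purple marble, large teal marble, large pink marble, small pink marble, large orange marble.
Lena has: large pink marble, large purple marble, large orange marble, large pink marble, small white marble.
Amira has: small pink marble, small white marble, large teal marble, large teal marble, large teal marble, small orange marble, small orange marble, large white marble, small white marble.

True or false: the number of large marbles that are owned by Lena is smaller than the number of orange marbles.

Count of large marbles owned by Lena: 4.
There are 5 orange marbles.
The claim requires 4 < 5, which holds.

True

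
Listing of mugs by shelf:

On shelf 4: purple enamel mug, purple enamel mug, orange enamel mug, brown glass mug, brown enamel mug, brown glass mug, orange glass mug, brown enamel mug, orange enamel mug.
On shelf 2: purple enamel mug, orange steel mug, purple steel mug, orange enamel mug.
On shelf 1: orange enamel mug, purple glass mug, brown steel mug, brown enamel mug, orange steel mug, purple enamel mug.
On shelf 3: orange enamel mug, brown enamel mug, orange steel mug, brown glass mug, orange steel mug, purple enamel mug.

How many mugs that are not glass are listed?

20

Total mugs: 25; with the excluded value: 5; remaining 25 − 5 = 20.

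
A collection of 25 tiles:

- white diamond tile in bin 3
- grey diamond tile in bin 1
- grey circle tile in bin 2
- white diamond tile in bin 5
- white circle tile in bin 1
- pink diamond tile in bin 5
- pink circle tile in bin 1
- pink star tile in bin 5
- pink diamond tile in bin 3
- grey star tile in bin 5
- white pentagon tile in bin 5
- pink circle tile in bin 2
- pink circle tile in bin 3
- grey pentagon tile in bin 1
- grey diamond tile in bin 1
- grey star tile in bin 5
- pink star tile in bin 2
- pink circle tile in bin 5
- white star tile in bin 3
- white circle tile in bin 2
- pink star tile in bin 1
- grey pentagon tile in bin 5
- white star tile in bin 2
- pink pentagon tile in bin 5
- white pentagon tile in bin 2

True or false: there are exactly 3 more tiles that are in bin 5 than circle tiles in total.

There are 9 tiles in bin 5.
There are 7 circle tiles.
The claim requires 9 − 7 (= 2) to equal 3, which does not hold.

False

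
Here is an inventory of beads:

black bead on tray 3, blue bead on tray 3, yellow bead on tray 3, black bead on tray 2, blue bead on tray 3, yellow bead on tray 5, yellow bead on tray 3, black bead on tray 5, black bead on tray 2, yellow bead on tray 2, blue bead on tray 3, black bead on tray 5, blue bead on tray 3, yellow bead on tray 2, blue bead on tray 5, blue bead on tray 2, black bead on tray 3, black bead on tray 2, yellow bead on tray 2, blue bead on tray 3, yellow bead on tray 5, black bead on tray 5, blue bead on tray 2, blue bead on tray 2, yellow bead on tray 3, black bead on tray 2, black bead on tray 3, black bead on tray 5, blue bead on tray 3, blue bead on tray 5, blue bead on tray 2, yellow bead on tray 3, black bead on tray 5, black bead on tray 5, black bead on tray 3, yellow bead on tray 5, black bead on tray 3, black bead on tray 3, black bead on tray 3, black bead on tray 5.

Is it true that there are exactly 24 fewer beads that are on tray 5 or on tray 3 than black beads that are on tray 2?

beads on tray 5 or on tray 3: 29.
black beads on tray 2: 4.
The claim requires 4 − 29 (= -25) to equal 24, which does not hold.

False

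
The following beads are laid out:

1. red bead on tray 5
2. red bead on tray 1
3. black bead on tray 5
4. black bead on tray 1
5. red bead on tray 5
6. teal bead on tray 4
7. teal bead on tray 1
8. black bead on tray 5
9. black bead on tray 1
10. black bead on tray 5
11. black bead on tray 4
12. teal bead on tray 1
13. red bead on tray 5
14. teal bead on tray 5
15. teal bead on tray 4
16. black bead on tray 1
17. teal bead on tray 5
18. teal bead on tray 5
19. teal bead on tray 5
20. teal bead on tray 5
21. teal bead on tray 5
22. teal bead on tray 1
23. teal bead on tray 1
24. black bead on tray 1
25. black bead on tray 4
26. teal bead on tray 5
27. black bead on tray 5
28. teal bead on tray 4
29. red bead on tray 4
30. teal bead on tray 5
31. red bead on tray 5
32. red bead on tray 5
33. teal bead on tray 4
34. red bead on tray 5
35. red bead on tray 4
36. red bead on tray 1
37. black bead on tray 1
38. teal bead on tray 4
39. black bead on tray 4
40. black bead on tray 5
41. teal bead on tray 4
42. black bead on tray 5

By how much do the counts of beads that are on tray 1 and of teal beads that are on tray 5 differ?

beads on tray 1: 11. teal beads on tray 5: 8.
|11 − 8| = 11 − 8 = 3.

3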